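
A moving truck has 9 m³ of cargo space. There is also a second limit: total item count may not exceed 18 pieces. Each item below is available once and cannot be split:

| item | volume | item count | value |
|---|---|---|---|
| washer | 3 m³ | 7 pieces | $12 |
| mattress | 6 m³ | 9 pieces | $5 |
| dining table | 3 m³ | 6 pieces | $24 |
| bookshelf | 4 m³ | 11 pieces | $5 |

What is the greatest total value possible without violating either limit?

$36

Feasible sets respecting both limits:
- washer+dining table: volume 6, item count 13, value 36
- mattress+dining table: volume 9, item count 15, value 29
- dining table+bookshelf: volume 7, item count 17, value 29
Best: $36.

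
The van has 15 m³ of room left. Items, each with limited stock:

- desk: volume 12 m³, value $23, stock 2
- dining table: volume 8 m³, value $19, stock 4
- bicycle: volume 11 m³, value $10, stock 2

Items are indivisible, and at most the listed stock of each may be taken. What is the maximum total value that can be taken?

$23

Best selections within volume 15 and stock limits:
- 1×desk: volume 12, value 23
- 1×dining table: volume 8, value 19
Best: $23.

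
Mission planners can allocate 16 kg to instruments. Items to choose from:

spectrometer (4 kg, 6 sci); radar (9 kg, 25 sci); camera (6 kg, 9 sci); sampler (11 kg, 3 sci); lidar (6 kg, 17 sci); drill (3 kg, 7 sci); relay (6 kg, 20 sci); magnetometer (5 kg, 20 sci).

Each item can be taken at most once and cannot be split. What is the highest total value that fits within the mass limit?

47 sci

Check high-value combinations within 16 kg:
- drill+relay+magnetometer: mass 3+6+5=14, value 7+20+20=47
- spectrometer+relay+magnetometer: mass 4+6+5=15, value 6+20+20=46
- radar+magnetometer: mass 9+5=14, value 25+20=45
Best: 47 sci.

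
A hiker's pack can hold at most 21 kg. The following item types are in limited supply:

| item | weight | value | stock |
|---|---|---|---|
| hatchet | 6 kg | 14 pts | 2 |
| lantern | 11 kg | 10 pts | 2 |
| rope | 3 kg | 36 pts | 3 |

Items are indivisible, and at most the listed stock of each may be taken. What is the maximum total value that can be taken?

Best selections within weight 21 and stock limits:
- 2×hatchet + 3×rope: weight 21, value 136
- 1×hatchet + 3×rope: weight 15, value 122
- 1×lantern + 3×rope: weight 20, value 118
- 3×rope: weight 9, value 108
Best: 136 pts.

136 pts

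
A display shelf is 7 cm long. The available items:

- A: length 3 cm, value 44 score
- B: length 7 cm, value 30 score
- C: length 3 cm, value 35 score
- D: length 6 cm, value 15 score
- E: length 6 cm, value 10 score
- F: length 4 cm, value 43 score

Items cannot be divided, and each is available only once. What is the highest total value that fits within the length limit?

This is a 0/1 knapsack; check combinations near the capacity.
- A+F: length 3+4=7, value 44+43=87
- A+C: length 3+3=6, value 44+35=79
- C+F: length 3+4=7, value 35+43=78
- A: length 3, value 44
- F: length 4, value 43
Best: 87 score.

87 score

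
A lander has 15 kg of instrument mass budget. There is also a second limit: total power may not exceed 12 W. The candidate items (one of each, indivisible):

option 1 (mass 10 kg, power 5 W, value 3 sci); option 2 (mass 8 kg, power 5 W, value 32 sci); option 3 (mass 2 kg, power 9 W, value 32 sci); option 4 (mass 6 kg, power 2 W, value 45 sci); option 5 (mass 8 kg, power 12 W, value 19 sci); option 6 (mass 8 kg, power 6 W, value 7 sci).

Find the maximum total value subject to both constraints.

77 sci

Feasible sets respecting both limits:
- option 2+option 4: mass 14, power 7, value 77
- option 3+option 4: mass 8, power 11, value 77
- option 4+option 6: mass 14, power 8, value 52
- option 4: mass 6, power 2, value 45
Best: 77 sci.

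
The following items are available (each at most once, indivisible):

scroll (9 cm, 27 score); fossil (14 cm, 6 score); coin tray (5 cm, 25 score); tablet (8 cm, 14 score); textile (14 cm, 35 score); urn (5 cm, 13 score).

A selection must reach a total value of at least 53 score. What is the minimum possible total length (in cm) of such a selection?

Subsets with value ≥ 53, sorted by total length:
- scroll+coin tray+urn: length 19, value 65
- coin tray+textile: length 19, value 60
Minimum length: 19 cm.

19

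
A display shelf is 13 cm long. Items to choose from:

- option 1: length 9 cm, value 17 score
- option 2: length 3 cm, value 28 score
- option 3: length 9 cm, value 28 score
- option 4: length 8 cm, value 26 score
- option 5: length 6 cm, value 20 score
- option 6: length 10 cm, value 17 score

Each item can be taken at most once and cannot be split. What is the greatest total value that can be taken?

56 score

Check high-value combinations within 13 cm:
- option 2+option 3: length 3+9=12, value 28+28=56
- option 2+option 4: length 3+8=11, value 28+26=54
- option 2+option 5: length 3+6=9, value 28+20=48
- option 1+option 2: length 9+3=12, value 17+28=45
Best: 56 score.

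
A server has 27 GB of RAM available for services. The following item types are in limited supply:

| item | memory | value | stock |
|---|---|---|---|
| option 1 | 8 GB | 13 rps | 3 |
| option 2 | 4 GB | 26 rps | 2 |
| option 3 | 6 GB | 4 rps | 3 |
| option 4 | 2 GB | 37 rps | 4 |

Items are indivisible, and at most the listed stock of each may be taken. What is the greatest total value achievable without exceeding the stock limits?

213 rps

Best selections within memory 27 and stock limits:
- 1×option 1 + 2×option 2 + 4×option 4: memory 24, value 213
- 2×option 2 + 1×option 3 + 4×option 4: memory 22, value 204
Best: 213 rps.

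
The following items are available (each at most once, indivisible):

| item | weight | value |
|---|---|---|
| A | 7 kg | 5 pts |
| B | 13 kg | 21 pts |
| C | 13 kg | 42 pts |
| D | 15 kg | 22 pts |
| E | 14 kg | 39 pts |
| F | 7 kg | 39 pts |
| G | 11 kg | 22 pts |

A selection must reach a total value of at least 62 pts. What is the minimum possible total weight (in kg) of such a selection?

20

Subsets with value ≥ 62, sorted by total weight:
- C+F: weight 20, value 81
- E+F: weight 21, value 78
Minimum weight: 20 kg.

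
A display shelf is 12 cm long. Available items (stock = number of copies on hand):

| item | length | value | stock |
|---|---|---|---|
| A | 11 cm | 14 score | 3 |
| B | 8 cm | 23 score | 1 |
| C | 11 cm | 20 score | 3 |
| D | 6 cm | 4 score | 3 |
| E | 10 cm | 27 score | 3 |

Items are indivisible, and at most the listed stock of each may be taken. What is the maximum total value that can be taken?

Best selections within length 12 and stock limits:
- 1×E: length 10, value 27
- 1×B: length 8, value 23
- 1×C: length 11, value 20
- 1×A: length 11, value 14
Best: 27 score.

27 score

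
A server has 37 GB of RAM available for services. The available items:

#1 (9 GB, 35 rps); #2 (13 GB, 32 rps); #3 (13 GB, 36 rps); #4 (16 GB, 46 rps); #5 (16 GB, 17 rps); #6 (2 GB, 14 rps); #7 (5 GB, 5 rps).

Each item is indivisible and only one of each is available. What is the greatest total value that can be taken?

117 rps

Check high-value combinations within 37 GB:
- #1+#2+#3+#6: memory 9+13+13+2=37, value 35+32+36+14=117
- #1+#2+#3: memory 9+13+13=35, value 35+32+36=103
- #3+#4+#6+#7: memory 13+16+2+5=36, value 36+46+14+5=101
Best: 117 rps.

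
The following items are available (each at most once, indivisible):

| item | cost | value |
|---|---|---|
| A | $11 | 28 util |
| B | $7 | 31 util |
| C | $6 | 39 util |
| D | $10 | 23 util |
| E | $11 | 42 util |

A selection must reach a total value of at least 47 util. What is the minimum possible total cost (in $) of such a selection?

13

Subsets with value ≥ 47, sorted by total cost:
- B+C: cost 13, value 70
- C+D: cost 16, value 62
- C+E: cost 17, value 81
Minimum cost: 13 $.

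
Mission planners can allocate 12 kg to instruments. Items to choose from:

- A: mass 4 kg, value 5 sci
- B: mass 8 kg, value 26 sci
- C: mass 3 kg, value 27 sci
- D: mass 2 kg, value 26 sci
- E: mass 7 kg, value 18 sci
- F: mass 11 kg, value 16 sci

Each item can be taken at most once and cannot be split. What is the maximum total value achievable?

71 sci

This is a 0/1 knapsack; check combinations near the capacity.
- C+D+E: mass 3+2+7=12, value 27+26+18=71
- A+C+D: mass 4+3+2=9, value 5+27+26=58
- C+D: mass 3+2=5, value 27+26=53
- B+C: mass 8+3=11, value 26+27=53
- B+D: mass 8+2=10, value 26+26=52
Best: 71 sci.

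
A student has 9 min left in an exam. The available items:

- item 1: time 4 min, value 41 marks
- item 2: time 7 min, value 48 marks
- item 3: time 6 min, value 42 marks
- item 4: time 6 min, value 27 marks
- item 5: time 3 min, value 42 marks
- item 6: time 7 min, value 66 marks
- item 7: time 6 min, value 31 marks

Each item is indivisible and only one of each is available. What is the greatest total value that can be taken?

84 marks

Check high-value combinations within 9 min:
- item 3+item 5: time 6+3=9, value 42+42=84
- item 1+item 5: time 4+3=7, value 41+42=83
- item 5+item 7: time 3+6=9, value 42+31=73
- item 4+item 5: time 6+3=9, value 27+42=69
Best: 84 marks.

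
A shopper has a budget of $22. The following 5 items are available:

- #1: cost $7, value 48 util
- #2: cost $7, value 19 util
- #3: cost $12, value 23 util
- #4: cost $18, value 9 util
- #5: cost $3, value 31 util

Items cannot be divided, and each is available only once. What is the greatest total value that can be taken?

102 util

Check high-value combinations within $22:
- #1+#3+#5: cost 7+12+3=22, value 48+23+31=102
- #1+#2+#5: cost 7+7+3=17, value 48+19+31=98
- #1+#5: cost 7+3=10, value 48+31=79
- #2+#3+#5: cost 7+12+3=22, value 19+23+31=73
- #1+#3: cost 7+12=19, value 48+23=71
Best: 102 util.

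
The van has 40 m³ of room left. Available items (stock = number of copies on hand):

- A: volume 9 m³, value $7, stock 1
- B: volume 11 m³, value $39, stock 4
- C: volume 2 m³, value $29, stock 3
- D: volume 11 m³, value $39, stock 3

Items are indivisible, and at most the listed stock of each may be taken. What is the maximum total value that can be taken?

$204

Top feasible selections:
- 3×C + 3×D: volume 39, value 204
- 1×B + 3×C + 2×D: volume 39, value 204
- 2×B + 3×C + 1×D: volume 39, value 204
- 3×B + 3×C: volume 39, value 204
Best: $204.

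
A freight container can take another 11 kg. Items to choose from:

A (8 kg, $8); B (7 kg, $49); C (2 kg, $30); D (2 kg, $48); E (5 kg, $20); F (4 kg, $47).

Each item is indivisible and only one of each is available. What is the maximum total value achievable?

$127

This is a 0/1 knapsack; check combinations near the capacity.
- B+C+D: weight 7+2+2=11, value 49+30+48=127
- C+D+F: weight 2+2+4=8, value 30+48+47=125
- D+E+F: weight 2+5+4=11, value 48+20+47=115
Best: $127.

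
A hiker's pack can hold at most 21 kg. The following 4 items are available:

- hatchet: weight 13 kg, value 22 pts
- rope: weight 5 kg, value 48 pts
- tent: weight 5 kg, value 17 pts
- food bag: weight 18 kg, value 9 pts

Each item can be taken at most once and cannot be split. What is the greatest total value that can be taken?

70 pts

Check high-value combinations within 21 kg:
- hatchet+rope: weight 13+5=18, value 22+48=70
- rope+tent: weight 5+5=10, value 48+17=65
- rope: weight 5, value 48
- hatchet+tent: weight 13+5=18, value 22+17=39
Best: 70 pts.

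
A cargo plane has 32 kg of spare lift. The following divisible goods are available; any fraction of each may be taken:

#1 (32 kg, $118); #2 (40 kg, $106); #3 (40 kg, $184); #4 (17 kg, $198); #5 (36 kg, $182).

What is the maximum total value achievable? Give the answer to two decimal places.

Take in order of value per unit:
- #4 (198/17 per unit): all 17 → value 198, running total 198.00
- #5 (182/36 per unit): 15 of 36 → value 15×182/36 = 75.8333, running total 273.83
Total 273.83.

273.83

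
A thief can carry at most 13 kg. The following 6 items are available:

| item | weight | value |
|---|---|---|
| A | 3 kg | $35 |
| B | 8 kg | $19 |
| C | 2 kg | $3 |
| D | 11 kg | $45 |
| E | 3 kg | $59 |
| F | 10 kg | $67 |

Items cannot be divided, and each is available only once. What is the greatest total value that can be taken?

$126

Check high-value combinations within 13 kg:
- E+F: weight 3+10=13, value 59+67=126
- A+F: weight 3+10=13, value 35+67=102
- A+C+E: weight 3+2+3=8, value 35+3+59=97
- A+E: weight 3+3=6, value 35+59=94
- B+C+E: weight 8+2+3=13, value 19+3+59=81
Best: $126.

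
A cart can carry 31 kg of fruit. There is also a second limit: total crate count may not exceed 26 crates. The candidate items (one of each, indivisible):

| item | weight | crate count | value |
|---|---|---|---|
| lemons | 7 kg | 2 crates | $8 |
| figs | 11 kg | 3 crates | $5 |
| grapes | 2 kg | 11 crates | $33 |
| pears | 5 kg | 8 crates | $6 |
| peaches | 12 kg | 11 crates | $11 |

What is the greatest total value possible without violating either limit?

Feasible sets respecting both limits:
- lemons+figs+grapes+pears: weight 25, crate count 24, value 52
- lemons+grapes+peaches: weight 21, crate count 24, value 52
- figs+grapes+peaches: weight 25, crate count 25, value 49
Best: $52.

$52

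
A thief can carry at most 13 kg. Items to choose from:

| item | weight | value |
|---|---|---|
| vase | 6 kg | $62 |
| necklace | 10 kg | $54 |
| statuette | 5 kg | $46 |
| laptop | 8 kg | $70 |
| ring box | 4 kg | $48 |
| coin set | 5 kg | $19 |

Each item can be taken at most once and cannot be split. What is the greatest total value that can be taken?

$118

Check high-value combinations within 13 kg:
- laptop+ring box: weight 8+4=12, value 70+48=118
- statuette+laptop: weight 5+8=13, value 46+70=116
- vase+ring box: weight 6+4=10, value 62+48=110
Best: $118.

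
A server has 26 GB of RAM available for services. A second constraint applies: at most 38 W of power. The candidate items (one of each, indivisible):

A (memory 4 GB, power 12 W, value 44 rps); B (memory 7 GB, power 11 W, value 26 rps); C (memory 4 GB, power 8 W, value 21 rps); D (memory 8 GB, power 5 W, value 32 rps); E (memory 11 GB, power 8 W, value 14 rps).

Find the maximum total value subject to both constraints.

123 rps

Feasible sets respecting both limits:
- A+B+C+D: memory 23, power 36, value 123
- A+B+D: memory 19, power 28, value 102
- A+C+D: memory 16, power 25, value 97
- A+B+C: memory 15, power 31, value 91
Best: 123 rps.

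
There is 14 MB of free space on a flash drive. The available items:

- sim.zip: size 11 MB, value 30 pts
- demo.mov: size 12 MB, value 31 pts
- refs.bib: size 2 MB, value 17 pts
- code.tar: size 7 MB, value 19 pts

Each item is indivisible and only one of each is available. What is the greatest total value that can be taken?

Check high-value combinations within 14 MB:
- demo.mov+refs.bib: size 12+2=14, value 31+17=48
- sim.zip+refs.bib: size 11+2=13, value 30+17=47
- refs.bib+code.tar: size 2+7=9, value 17+19=36
- demo.mov: size 12, value 31
- sim.zip: size 11, value 30
Best: 48 pts.

48 pts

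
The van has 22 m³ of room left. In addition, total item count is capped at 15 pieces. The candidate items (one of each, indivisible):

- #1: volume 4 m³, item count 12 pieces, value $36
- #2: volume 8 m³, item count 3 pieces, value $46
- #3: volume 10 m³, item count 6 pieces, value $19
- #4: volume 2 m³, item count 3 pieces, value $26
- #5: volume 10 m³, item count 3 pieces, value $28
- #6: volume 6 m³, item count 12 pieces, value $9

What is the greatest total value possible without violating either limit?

$100

Feasible sets respecting both limits:
- #2+#4+#5: volume 20, item count 9, value 100
- #2+#3+#4: volume 20, item count 12, value 91
- #1+#2: volume 12, item count 15, value 82
- #2+#5: volume 18, item count 6, value 74
Best: $100.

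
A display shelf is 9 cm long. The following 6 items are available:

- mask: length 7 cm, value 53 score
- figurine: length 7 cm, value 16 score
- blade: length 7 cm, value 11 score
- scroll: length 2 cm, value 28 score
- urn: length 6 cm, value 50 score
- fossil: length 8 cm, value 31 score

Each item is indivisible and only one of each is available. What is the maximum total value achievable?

81 score

Check high-value combinations within 9 cm:
- mask+scroll: length 7+2=9, value 53+28=81
- scroll+urn: length 2+6=8, value 28+50=78
- mask: length 7, value 53
Best: 81 score.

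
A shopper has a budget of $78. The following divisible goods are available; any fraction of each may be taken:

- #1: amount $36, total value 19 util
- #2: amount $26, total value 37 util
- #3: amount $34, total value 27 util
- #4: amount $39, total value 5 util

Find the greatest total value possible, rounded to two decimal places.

Take in order of value per unit:
- #2 (37/26 per unit): all 26 → value 37, running total 37.00
- #3 (27/34 per unit): all 34 → value 27, running total 64.00
- #1 (19/36 per unit): 18 of 36 → value 18×19/36 = 9.5000, running total 73.50
Total 73.50.

73.50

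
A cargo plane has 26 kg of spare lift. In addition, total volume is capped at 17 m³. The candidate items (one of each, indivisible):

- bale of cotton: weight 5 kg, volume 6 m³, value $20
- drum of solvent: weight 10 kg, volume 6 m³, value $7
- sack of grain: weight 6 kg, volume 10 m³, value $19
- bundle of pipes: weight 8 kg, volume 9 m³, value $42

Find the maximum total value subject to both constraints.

Feasible sets respecting both limits:
- bale of cotton+bundle of pipes: weight 13, volume 15, value 62
- drum of solvent+bundle of pipes: weight 18, volume 15, value 49
- bundle of pipes: weight 8, volume 9, value 42
Best: $62.

$62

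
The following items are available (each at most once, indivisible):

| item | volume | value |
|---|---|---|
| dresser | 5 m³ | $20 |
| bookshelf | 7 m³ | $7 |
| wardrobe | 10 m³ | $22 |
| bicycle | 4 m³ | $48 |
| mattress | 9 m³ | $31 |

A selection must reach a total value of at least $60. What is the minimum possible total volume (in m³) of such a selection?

9

Subsets with value ≥ 60, sorted by total volume:
- dresser+bicycle: volume 9, value 68
- bicycle+mattress: volume 13, value 79
Minimum volume: 9 m³.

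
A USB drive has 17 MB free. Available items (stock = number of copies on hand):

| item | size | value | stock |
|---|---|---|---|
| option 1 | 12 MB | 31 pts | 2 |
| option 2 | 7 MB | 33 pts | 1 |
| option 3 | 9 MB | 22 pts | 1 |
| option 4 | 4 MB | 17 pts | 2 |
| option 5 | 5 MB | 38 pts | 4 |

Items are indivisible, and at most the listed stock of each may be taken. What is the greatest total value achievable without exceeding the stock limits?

Best selections within size 17 and stock limits:
- 3×option 5: size 15, value 114
- 1×option 2 + 2×option 5: size 17, value 109
Best: 114 pts.

114 pts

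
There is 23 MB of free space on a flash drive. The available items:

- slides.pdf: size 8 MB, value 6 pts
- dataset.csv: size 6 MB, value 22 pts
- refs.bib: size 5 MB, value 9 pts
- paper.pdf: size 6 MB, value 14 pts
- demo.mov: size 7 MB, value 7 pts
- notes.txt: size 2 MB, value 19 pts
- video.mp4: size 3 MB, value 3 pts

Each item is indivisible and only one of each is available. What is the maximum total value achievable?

67 pts

Check high-value combinations within 23 MB:
- dataset.csv+refs.bib+paper.pdf+notes.txt+video.mp4: size 6+5+6+2+3=22, value 22+9+14+19+3=67
- dataset.csv+refs.bib+paper.pdf+notes.txt: size 6+5+6+2=19, value 22+9+14+19=64
- dataset.csv+paper.pdf+demo.mov+notes.txt: size 6+6+7+2=21, value 22+14+7+19=62
Best: 67 pts.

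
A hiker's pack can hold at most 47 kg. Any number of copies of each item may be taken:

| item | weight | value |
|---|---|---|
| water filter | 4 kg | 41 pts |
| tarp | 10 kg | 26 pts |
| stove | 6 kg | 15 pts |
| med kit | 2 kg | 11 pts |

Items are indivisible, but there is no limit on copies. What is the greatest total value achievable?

Best value-per-unit is water filter at 41/4; filling with it alone gives 11×41 = 451.
Optimal mix: 11×water filter + 1×med kit → weight 46, value 462.

462 pts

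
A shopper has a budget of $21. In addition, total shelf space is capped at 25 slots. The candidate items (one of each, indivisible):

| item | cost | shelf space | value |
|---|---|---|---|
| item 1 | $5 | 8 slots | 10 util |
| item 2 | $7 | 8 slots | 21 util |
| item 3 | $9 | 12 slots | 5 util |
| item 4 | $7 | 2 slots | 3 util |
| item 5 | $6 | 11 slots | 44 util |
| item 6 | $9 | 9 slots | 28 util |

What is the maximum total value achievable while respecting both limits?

72 util

Feasible sets respecting both limits:
- item 5+item 6: cost 15, shelf space 20, value 72
- item 2+item 4+item 5: cost 20, shelf space 21, value 68
- item 2+item 5: cost 13, shelf space 19, value 65
Best: 72 util.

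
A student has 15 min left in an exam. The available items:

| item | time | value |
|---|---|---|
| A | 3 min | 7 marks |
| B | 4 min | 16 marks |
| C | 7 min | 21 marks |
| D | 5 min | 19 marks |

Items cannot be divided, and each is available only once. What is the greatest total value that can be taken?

47 marks

Check high-value combinations within 15 min:
- A+C+D: time 3+7+5=15, value 7+21+19=47
- A+B+C: time 3+4+7=14, value 7+16+21=44
- A+B+D: time 3+4+5=12, value 7+16+19=42
- C+D: time 7+5=12, value 21+19=40
Best: 47 marks.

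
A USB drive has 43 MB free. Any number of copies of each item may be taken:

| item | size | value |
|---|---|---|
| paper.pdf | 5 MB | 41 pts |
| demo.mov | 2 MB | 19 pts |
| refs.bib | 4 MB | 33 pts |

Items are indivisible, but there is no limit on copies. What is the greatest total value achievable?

402 pts

Best value-per-unit is demo.mov at 19/2; filling with it alone gives 21×19 = 399.
Optimal mix: 1×paper.pdf + 19×demo.mov → size 43, value 402.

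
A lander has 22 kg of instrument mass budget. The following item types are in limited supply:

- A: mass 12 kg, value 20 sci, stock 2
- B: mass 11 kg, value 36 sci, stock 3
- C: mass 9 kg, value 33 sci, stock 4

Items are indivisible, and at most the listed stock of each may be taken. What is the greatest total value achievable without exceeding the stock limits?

Best selections within mass 22 and stock limits:
- 2×B: mass 22, value 72
- 1×B + 1×C: mass 20, value 69
- 2×C: mass 18, value 66
- 1×A + 1×C: mass 21, value 53
Best: 72 sci.

72 sci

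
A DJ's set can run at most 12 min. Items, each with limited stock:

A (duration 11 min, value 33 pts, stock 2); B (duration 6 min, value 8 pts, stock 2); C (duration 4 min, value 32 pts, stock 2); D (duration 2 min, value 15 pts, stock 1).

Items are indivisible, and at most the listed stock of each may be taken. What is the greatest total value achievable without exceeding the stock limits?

79 pts

Best selections within duration 12 and stock limits:
- 2×C + 1×D: duration 10, value 79
- 2×C: duration 8, value 64
- 1×B + 1×C + 1×D: duration 12, value 55
- 1×C + 1×D: duration 6, value 47
Best: 79 pts.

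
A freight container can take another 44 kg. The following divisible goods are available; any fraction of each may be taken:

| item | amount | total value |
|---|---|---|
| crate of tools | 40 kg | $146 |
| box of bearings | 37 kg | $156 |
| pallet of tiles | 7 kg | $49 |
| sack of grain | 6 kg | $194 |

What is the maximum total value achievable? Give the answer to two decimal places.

Take in order of value per unit:
- sack of grain (194/6 per unit): all 6 → value 194, running total 194.00
- pallet of tiles (49/7 per unit): all 7 → value 49, running total 243.00
- box of bearings (156/37 per unit): 31 of 37 → value 31×156/37 = 130.7027, running total 373.70
Total 373.70.

373.70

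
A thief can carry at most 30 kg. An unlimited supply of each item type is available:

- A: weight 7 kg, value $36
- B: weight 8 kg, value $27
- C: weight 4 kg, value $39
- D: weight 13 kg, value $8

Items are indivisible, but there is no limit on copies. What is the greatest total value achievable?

Best value-per-unit is C at 39/4, and filling with it alone uses weight 7×4=28. No mix of the others beats 7×39 = 273.

$273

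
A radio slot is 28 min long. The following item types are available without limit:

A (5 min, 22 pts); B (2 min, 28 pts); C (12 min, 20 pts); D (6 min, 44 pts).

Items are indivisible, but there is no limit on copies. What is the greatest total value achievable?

Best value-per-unit is B at 28/2, and filling with it alone uses duration 14×2=28. No mix of the others beats 14×28 = 392.

392 pts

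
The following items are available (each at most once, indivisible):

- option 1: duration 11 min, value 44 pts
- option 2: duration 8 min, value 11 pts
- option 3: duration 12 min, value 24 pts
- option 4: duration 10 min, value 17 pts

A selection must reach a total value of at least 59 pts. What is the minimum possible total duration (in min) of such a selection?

Subsets with value ≥ 59, sorted by total duration:
- option 1+option 4: duration 21, value 61
- option 1+option 3: duration 23, value 68
- option 1+option 2+option 4: duration 29, value 72
- option 1+option 2+option 3: duration 31, value 79
Minimum duration: 21 min.

21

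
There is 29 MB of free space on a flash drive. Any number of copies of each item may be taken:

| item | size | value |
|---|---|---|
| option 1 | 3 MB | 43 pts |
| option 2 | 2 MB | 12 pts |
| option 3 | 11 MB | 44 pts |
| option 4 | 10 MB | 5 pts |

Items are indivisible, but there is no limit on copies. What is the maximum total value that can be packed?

Best value-per-unit is option 1 at 43/3; filling with it alone gives 9×43 = 387.
Optimal mix: 9×option 1 + 1×option 2 → size 29, value 399.

399 pts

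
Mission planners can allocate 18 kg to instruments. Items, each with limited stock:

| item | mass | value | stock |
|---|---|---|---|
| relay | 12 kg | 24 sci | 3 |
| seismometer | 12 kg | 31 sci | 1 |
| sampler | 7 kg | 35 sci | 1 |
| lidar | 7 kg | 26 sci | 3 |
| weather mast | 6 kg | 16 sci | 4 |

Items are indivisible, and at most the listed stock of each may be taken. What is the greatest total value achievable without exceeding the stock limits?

61 sci

Top feasible selections:
- 1×sampler + 1×lidar: mass 14, value 61
- 2×lidar: mass 14, value 52
Best: 61 sci.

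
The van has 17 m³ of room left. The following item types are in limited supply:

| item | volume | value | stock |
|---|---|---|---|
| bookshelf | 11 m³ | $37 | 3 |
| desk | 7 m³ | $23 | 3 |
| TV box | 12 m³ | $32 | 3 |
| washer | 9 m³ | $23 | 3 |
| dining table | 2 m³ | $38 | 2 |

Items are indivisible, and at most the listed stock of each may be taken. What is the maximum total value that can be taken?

$113

Top feasible selections:
- 1×bookshelf + 2×dining table: volume 15, value 113
- 1×TV box + 2×dining table: volume 16, value 108
- 1×desk + 2×dining table: volume 11, value 99
- 1×washer + 2×dining table: volume 13, value 99
Best: $113.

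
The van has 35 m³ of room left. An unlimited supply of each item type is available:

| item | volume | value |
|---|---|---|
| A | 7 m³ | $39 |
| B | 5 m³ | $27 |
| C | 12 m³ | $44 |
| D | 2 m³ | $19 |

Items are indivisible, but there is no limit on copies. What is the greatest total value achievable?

$323

Best value-per-unit is D at 19/2, and filling with it alone uses volume 17×2=34. No mix of the others beats 17×19 = 323.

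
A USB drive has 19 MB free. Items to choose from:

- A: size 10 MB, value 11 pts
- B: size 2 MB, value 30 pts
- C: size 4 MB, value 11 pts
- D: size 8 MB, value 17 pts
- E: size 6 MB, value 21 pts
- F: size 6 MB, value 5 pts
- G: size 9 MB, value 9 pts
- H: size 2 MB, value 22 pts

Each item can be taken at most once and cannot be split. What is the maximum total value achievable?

This is a 0/1 knapsack; check combinations near the capacity.
- B+D+E+H: size 2+8+6+2=18, value 30+17+21+22=90
- B+C+E+H: size 2+4+6+2=14, value 30+11+21+22=84
- B+E+G+H: size 2+6+9+2=19, value 30+21+9+22=82
- B+C+D+H: size 2+4+8+2=16, value 30+11+17+22=80
Best: 90 pts.

90 pts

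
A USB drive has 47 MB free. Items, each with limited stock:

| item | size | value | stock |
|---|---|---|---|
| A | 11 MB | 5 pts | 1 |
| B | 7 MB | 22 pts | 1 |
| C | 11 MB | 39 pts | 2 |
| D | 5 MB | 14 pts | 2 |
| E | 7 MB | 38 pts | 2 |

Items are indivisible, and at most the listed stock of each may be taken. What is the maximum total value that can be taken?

Top feasible selections:
- 2×C + 2×D + 2×E: size 46, value 182
- 1×B + 2×C + 2×E: size 43, value 176
- 2×C + 1×D + 2×E: size 41, value 168
Best: 182 pts.

182 pts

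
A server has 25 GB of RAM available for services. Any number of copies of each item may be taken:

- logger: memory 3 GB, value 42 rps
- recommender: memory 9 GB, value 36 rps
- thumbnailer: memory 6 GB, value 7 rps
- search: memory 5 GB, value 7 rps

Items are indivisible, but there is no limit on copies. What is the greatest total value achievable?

Best value-per-unit is logger at 42/3, and filling with it alone uses memory 8×3=24. No mix of the others beats 8×42 = 336.

336 rps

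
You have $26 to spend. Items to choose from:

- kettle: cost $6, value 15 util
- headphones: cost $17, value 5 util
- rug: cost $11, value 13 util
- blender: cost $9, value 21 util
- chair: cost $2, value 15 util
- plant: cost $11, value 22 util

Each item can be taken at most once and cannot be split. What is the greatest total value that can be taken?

This is a 0/1 knapsack; check combinations near the capacity.
- blender+chair+plant: cost 9+2+11=22, value 21+15+22=58
- kettle+blender+plant: cost 6+9+11=26, value 15+21+22=58
- kettle+chair+plant: cost 6+2+11=19, value 15+15+22=52
Best: 58 util.

58 util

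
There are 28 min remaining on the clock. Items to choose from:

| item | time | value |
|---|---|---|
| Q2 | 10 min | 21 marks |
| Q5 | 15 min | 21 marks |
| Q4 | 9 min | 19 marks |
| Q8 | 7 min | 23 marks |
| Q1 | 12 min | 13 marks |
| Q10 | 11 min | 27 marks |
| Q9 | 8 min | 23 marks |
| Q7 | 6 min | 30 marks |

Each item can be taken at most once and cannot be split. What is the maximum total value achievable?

Check high-value combinations within 28 min:
- Q8+Q10+Q7: time 7+11+6=24, value 23+27+30=80
- Q10+Q9+Q7: time 11+8+6=25, value 27+23+30=80
- Q2+Q10+Q7: time 10+11+6=27, value 21+27+30=78
Best: 80 marks.

80 marks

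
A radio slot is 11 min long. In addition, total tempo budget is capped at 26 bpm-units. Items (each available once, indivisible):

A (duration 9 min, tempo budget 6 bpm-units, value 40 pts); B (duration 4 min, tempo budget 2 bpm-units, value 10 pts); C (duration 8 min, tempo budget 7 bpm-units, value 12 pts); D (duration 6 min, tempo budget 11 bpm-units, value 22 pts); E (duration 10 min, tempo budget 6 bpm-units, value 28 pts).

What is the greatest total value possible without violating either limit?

40 pts

Feasible sets respecting both limits:
- A: duration 9, tempo budget 6, value 40
- B+D: duration 10, tempo budget 13, value 32
- E: duration 10, tempo budget 6, value 28
Best: 40 pts.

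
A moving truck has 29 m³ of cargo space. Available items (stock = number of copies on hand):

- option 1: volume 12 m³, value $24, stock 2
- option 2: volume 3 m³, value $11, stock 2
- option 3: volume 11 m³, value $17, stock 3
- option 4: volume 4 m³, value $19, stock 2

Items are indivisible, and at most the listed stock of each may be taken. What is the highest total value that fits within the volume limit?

Best selections within volume 29 and stock limits:
- 1×option 1 + 2×option 2 + 2×option 4: volume 26, value 84
- 2×option 2 + 1×option 3 + 2×option 4: volume 25, value 77
- 1×option 1 + 1×option 2 + 2×option 4: volume 23, value 73
Best: $84.

$84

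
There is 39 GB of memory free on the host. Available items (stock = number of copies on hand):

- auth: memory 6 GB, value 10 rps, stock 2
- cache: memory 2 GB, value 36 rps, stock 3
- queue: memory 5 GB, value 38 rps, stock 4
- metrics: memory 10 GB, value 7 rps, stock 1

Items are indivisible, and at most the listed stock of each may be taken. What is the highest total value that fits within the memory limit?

280 rps

Top feasible selections:
- 2×auth + 3×cache + 4×queue: memory 38, value 280
- 1×auth + 3×cache + 4×queue: memory 32, value 270
- 3×cache + 4×queue + 1×metrics: memory 36, value 267
- 3×cache + 4×queue: memory 26, value 260
Best: 280 rps.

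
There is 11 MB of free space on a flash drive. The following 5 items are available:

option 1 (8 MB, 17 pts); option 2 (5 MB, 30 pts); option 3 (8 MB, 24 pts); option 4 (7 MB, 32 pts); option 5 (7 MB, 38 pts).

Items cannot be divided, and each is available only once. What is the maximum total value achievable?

Check high-value combinations within 11 MB:
- option 5: size 7, value 38
- option 4: size 7, value 32
- option 2: size 5, value 30
Best: 38 pts.

38 pts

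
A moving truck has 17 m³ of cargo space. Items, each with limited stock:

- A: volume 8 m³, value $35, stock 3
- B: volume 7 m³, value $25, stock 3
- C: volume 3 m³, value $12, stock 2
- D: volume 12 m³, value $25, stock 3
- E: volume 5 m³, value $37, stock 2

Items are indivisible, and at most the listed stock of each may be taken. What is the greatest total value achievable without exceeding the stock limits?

$99

Best selections within volume 17 and stock limits:
- 1×B + 2×E: volume 17, value 99
- 2×C + 2×E: volume 16, value 98
- 1×C + 2×E: volume 13, value 86
Best: $99.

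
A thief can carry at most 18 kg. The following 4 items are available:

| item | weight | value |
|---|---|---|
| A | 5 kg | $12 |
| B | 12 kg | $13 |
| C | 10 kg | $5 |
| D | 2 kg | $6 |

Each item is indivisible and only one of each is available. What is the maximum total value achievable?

Check high-value combinations within 18 kg:
- A+B: weight 5+12=17, value 12+13=25
- A+C+D: weight 5+10+2=17, value 12+5+6=23
- B+D: weight 12+2=14, value 13+6=19
- A+D: weight 5+2=7, value 12+6=18
- A+C: weight 5+10=15, value 12+5=17
Best: $25.

$25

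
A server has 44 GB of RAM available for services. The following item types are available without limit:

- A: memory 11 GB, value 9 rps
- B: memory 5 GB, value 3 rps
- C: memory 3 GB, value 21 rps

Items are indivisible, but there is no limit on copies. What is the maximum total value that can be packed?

294 rps

Best value-per-unit is C at 21/3, and filling with it alone uses memory 14×3=42. No mix of the others beats 14×21 = 294.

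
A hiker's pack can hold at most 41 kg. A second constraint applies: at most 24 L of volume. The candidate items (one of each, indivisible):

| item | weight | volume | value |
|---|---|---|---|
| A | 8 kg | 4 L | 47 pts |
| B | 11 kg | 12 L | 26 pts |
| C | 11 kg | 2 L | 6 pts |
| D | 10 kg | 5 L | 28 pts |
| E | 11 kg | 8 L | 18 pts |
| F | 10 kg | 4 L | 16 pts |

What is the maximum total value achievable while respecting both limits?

Feasible sets respecting both limits:
- A+D+E+F: weight 39, volume 21, value 109
- A+B+C+D: weight 40, volume 23, value 107
- A+B+D: weight 29, volume 21, value 101
Best: 109 pts.

109 pts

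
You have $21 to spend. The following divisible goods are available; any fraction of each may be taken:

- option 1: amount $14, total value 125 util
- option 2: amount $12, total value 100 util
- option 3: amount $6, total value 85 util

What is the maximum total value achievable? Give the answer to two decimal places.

218.33

Take in order of value per unit:
- option 3 (85/6 per unit): all 6 → value 85, running total 85.00
- option 1 (125/14 per unit): all 14 → value 125, running total 210.00
- option 2 (100/12 per unit): 1 of 12 → value 1×100/12 = 8.3333, running total 218.33
Total 218.33.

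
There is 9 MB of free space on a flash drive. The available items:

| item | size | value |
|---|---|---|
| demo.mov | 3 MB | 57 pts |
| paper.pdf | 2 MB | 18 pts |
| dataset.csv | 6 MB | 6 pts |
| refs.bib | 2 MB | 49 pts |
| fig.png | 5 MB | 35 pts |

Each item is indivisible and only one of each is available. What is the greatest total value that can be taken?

124 pts

Check high-value combinations within 9 MB:
- demo.mov+paper.pdf+refs.bib: size 3+2+2=7, value 57+18+49=124
- demo.mov+refs.bib: size 3+2=5, value 57+49=106
- paper.pdf+refs.bib+fig.png: size 2+2+5=9, value 18+49+35=102
- demo.mov+fig.png: size 3+5=8, value 57+35=92
- refs.bib+fig.png: size 2+5=7, value 49+35=84
Best: 124 pts.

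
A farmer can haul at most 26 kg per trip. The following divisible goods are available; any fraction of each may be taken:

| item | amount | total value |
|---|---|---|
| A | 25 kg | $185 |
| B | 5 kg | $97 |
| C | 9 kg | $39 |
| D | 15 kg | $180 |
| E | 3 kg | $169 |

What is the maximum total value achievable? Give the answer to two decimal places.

468.20

Take in order of value per unit:
- E (169/3 per unit): all 3 → value 169, running total 169.00
- B (97/5 per unit): all 5 → value 97, running total 266.00
- D (180/15 per unit): all 15 → value 180, running total 446.00
- A (185/25 per unit): 3 of 25 → value 3×185/25 = 22.2000, running total 468.20
Total 468.20.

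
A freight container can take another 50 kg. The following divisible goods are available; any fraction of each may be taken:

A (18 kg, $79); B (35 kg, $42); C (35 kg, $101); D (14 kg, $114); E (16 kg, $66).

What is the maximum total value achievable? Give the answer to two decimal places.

Take in order of value per unit:
- D (114/14 per unit): all 14 → value 114, running total 114.00
- A (79/18 per unit): all 18 → value 79, running total 193.00
- E (66/16 per unit): all 16 → value 66, running total 259.00
- C (101/35 per unit): 2 of 35 → value 2×101/35 = 5.7714, running total 264.77
Total 264.77.

264.77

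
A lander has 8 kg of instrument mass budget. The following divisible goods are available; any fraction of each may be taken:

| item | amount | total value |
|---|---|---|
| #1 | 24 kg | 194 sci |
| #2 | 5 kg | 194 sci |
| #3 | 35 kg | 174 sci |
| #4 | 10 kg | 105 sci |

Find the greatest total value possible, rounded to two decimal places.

225.50

Take in order of value per unit:
- #2 (194/5 per unit): all 5 → value 194, running total 194.00
- #4 (105/10 per unit): 3 of 10 → value 3×105/10 = 31.5000, running total 225.50
Total 225.50.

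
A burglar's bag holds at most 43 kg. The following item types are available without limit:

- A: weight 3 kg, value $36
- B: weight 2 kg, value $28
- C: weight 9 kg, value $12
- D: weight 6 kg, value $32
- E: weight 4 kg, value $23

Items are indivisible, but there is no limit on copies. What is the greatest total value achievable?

Best value-per-unit is B at 28/2; filling with it alone gives 21×28 = 588.
Optimal mix: 1×A + 20×B → weight 43, value 596.

$596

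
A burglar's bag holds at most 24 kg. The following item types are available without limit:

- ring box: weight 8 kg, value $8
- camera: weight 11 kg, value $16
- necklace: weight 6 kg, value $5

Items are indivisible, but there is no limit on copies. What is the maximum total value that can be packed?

$32

Best value-per-unit is camera at 16/11, and filling with it alone uses weight 2×11=22. No mix of the others beats 2×16 = 32.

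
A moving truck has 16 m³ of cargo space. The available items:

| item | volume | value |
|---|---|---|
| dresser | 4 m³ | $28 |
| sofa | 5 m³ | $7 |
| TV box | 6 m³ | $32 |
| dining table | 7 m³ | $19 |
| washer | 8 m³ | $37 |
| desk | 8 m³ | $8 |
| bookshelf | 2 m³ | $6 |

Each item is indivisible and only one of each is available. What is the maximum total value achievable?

$75

Check high-value combinations within 16 m³:
- TV box+washer+bookshelf: volume 6+8+2=16, value 32+37+6=75
- dresser+washer+bookshelf: volume 4+8+2=14, value 28+37+6=71
- TV box+washer: volume 6+8=14, value 32+37=69
Best: $75.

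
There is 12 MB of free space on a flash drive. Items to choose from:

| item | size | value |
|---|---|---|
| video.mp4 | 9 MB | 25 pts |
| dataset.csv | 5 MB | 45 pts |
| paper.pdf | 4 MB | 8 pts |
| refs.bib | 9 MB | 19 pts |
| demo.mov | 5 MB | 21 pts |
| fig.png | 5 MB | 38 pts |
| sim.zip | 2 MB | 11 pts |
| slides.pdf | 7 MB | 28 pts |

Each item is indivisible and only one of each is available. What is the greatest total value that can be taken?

94 pts

Check high-value combinations within 12 MB:
- dataset.csv+fig.png+sim.zip: size 5+5+2=12, value 45+38+11=94
- dataset.csv+fig.png: size 5+5=10, value 45+38=83
- dataset.csv+demo.mov+sim.zip: size 5+5+2=12, value 45+21+11=77
- dataset.csv+slides.pdf: size 5+7=12, value 45+28=73
- demo.mov+fig.png+sim.zip: size 5+5+2=12, value 21+38+11=70
Best: 94 pts.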